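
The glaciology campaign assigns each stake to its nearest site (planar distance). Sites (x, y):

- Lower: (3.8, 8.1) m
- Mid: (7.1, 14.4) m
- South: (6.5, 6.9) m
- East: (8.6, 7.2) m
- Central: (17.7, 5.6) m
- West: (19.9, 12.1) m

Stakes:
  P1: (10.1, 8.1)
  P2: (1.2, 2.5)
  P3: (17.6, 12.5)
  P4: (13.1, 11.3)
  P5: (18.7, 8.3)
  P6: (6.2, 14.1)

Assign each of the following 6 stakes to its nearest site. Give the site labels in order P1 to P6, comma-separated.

East, Lower, West, East, Central, Mid

P1 → East (d²=3.06)
P2 → Lower (d²=38.12)
P3 → West (d²=5.45)
P4 → East (d²=37.06)
P5 → Central (d²=8.29)
P6 → Mid (d²=0.90)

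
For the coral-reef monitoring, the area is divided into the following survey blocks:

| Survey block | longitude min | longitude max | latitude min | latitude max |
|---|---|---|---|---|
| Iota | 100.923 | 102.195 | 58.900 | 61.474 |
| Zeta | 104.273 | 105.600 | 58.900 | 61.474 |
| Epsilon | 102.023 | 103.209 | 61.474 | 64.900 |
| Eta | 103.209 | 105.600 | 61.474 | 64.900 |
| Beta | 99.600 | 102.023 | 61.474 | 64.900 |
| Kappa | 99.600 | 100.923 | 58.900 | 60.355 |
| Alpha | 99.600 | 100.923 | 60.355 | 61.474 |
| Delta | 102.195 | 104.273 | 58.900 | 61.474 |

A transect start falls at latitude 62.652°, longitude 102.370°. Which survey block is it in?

The point has longitude = 102.370 and latitude = 62.652.
Only Epsilon satisfies 102.023 ≤ longitude ≤ 103.209 and 61.474 ≤ latitude ≤ 64.900.

Epsilon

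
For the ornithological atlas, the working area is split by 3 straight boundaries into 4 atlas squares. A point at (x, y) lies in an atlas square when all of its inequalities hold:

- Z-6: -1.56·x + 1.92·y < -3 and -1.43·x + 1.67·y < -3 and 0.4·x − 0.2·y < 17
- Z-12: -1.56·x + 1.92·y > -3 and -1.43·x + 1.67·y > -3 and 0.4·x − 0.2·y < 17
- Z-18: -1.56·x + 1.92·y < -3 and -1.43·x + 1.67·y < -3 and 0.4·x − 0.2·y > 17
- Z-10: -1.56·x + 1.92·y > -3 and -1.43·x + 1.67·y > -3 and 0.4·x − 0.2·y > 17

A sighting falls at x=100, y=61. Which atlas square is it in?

-1.56·100 + 1.92·61 = -38.880, which is < -3
-1.43·100 + 1.67·61 = -41.130, which is < -3
0.4·100 − 0.2·61 = 27.800, which is > 17
This sign pattern matches Z-18.

Z-18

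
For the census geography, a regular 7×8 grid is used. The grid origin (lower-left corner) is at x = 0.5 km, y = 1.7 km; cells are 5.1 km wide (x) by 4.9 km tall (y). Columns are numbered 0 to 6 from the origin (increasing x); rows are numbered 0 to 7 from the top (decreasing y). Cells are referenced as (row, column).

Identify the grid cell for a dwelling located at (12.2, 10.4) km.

(6, 2)

Column index: ⌊(12.2 − 0.5) / 5.1⌋ = ⌊2.294⌋ = 2
Row offset from origin: ⌊(10.4 − 1.7) / 4.9⌋ = ⌊1.776⌋ = 1 → row 6 (counted from top)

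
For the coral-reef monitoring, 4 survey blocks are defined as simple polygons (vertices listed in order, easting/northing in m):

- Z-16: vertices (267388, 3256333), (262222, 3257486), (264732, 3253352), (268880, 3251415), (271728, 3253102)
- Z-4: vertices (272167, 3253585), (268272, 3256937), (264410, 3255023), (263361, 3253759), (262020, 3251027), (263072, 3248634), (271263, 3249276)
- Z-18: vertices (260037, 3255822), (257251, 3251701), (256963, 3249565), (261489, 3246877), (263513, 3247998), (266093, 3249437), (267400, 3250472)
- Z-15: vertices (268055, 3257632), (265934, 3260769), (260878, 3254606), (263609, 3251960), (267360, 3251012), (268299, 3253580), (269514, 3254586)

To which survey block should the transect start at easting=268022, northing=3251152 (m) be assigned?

Cast a ray rightward from (268022, 3251152). For each polygon, the edges (by vertex number in listed order) whose endpoints lie on opposite sides of northing = 3251152, where each meets that height, and whether that is right or left of the point:
Z-16: no edge straddles that height → 0 crossings.
Z-4: 4–5 at easting≈262081.4 (left), 7–1 at easting≈271656.6 (right) → 1 crossing.
Z-18: 2–3 at easting≈257177.0 (left), 7–1 at easting≈266464.1 (left) → 0 crossings.
Z-15: 4–5 at easting≈266806.1 (left), 5–6 at easting≈267411.2 (left) → 0 crossings.
Only Z-4 has an odd count, so the point is inside Z-4.

Z-4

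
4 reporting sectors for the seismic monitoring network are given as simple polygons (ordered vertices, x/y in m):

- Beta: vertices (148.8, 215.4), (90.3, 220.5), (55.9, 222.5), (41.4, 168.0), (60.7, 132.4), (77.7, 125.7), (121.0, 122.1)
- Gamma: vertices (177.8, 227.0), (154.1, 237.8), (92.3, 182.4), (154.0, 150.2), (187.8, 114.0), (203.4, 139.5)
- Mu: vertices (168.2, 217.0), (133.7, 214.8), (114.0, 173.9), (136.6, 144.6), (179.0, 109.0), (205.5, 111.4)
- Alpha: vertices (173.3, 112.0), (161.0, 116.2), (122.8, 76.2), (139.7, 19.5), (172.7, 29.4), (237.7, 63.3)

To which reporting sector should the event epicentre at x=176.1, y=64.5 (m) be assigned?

Alpha

Cast a ray rightward from (176.1, 64.5). For each polygon, the edges (by vertex number in listed order) whose endpoints lie on opposite sides of y = 64.5, where each meets that height, and whether that is right or left of the point:
Beta: no edge straddles that height → 0 crossings.
Gamma: no edge straddles that height → 0 crossings.
Mu: no edge straddles that height → 0 crossings.
Alpha: 3–4 at x≈126.29 (left), 6–1 at x≈236.11 (right) → 1 crossing.
Only Alpha has an odd count, so the point is inside Alpha.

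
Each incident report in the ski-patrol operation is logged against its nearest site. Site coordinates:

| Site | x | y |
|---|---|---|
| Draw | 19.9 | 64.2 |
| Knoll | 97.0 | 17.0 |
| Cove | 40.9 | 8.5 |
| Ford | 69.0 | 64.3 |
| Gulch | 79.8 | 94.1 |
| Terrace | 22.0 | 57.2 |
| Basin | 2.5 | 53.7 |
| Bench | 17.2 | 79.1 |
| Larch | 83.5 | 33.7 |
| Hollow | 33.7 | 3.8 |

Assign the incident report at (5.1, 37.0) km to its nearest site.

Squared distances to each site:
Draw: 958.880; Knoll: 8845.610; Cove: 2093.890; Ford: 4828.500; Gulch: 8840.500; Terrace: 693.650; Basin: 285.650; Bench: 1918.820; Larch: 6157.450; Hollow: 1920.200.
Minimum at Basin.

Basin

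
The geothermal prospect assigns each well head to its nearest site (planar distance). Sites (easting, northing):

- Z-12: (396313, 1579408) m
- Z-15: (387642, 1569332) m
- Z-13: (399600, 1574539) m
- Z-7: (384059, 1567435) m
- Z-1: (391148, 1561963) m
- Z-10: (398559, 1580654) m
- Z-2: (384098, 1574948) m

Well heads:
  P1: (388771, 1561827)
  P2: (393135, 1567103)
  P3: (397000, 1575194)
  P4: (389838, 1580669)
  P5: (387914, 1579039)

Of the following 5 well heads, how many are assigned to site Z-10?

0

P1 → Z-1
P2 → Z-1
P3 → Z-13
P4 → Z-12
P5 → Z-2
0 of the 5 go to Z-10.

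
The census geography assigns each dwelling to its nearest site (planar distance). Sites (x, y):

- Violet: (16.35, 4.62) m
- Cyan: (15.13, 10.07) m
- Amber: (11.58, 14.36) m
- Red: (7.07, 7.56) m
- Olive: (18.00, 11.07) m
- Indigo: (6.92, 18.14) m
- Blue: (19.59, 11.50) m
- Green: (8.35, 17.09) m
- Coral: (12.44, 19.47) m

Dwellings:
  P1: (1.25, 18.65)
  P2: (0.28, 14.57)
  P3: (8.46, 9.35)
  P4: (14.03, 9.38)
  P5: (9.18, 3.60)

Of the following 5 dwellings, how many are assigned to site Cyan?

P1 → Indigo
P2 → Indigo
P3 → Red
P4 → Cyan
P5 → Red
1 of the 5 goes to Cyan.

1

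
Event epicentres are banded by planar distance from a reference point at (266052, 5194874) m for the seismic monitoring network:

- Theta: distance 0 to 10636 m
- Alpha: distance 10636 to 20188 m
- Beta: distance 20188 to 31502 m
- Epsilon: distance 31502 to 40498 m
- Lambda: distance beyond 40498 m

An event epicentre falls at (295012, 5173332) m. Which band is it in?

Epsilon

Distance = √((295012−266052)² + (5173332−5194874)²) = √(838681600.000 + 464057764.000) = 36093.481 m.
31502 ≤ 36093.481 < 40498 → Epsilon.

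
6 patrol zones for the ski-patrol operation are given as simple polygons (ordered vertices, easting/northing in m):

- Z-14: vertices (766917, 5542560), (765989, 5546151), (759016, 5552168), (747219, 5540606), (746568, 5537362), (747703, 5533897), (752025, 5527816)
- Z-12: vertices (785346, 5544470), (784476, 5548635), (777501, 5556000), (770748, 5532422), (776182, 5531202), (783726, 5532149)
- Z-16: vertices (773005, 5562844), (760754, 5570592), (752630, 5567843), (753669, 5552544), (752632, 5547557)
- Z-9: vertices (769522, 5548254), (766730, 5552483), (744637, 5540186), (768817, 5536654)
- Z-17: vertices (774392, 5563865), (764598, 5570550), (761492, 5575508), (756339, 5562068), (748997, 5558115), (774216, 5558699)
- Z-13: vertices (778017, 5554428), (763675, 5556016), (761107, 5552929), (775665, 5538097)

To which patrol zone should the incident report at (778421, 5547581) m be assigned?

Z-12

Cast a ray rightward from (778421, 5547581). For each polygon, the edges (by vertex number in listed order) whose endpoints lie on opposite sides of northing = 5547581, where each meets that height, and whether that is right or left of the point:
Z-14: 2–3 at easting≈764331.8 (left), 3–4 at easting≈754335.8 (left) → 0 crossings.
Z-12: 1–2 at easting≈784696.2 (right), 3–4 at easting≈775089.7 (left) → 1 crossing.
Z-16: 4–5 at easting≈752637.0 (left), 5–1 at easting≈752664.0 (left) → 0 crossings.
Z-9: 2–3 at easting≈757923.0 (left), 4–1 at easting≈769481.1 (left) → 0 crossings.
Z-17: no edge straddles that height → 0 crossings.
Z-13: 3–4 at easting≈766356.2 (left), 4–1 at easting≈777030.9 (left) → 0 crossings.
Only Z-12 has an odd count, so the point is inside Z-12.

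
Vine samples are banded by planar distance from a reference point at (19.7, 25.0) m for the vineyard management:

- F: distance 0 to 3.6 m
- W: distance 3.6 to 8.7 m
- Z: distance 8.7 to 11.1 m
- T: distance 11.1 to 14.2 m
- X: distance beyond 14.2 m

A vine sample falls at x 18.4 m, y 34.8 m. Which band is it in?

Z

Distance = √((18.4−19.7)² + (34.8−25.0)²) = √(1.690 + 96.040) = 9.886 m.
8.7 ≤ 9.886 < 11.1 → Z.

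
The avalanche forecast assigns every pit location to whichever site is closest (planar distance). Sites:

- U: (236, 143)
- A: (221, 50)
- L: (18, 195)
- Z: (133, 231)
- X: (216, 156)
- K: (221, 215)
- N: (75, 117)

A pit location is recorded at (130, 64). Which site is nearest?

Squared distances to each site:
U: 17477.000; A: 8477.000; L: 29705.000; Z: 27898.000; X: 15860.000; K: 31082.000; N: 5834.000.
Minimum at N.

N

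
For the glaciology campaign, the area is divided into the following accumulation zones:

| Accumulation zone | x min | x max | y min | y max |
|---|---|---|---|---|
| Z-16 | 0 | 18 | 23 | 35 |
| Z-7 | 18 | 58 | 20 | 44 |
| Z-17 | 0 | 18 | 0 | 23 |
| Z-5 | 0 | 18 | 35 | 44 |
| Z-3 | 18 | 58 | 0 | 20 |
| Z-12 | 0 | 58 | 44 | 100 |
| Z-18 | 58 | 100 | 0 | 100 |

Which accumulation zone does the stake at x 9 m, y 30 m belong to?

The point has x = 9 and y = 30.
Only Z-16 satisfies 0 ≤ x ≤ 18 and 23 ≤ y ≤ 35.

Z-16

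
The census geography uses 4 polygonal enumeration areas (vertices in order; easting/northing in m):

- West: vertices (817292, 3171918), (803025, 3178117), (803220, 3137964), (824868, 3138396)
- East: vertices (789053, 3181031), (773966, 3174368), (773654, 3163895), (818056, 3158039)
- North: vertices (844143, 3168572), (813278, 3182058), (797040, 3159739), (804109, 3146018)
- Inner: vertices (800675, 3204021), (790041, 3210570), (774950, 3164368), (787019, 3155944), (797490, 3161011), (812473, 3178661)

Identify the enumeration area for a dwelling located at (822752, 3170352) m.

Cast a ray rightward from (822752, 3170352). For each polygon, the edges (by vertex number in listed order) whose endpoints lie on opposite sides of northing = 3170352, where each meets that height, and whether that is right or left of the point:
West: 2–3 at easting≈803062.7 (left), 4–1 at easting≈817645.9 (left) → 0 crossings.
East: 2–3 at easting≈773846.4 (left), 4–1 at easting≈802523.9 (left) → 0 crossings.
North: 1–2 at easting≈840069.2 (right), 2–3 at easting≈804761.4 (left) → 1 crossing.
Inner: 2–3 at easting≈776904.6 (left), 5–6 at easting≈805419.5 (left) → 0 crossings.
Only North has an odd count, so the point is inside North.

North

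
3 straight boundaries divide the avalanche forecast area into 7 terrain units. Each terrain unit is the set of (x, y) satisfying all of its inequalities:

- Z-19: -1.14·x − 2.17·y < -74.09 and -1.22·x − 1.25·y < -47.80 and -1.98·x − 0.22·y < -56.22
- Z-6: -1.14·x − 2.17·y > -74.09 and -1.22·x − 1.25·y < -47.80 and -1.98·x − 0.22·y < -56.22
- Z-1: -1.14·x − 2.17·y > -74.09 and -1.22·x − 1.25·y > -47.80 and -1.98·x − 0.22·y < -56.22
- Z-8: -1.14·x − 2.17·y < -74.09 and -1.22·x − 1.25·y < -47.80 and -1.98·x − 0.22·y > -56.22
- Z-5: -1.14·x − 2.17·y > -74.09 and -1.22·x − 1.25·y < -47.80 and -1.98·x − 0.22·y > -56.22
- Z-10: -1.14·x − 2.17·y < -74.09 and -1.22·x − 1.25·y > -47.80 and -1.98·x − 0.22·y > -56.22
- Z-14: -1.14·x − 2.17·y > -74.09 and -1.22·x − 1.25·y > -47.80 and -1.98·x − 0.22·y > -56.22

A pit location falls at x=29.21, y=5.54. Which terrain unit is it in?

Z-1

-1.14·29.21 − 2.17·5.54 = -45.321, which is > -74.09
-1.22·29.21 − 1.25·5.54 = -42.561, which is > -47.80
-1.98·29.21 − 0.22·5.54 = -59.055, which is < -56.22
This sign pattern matches Z-1.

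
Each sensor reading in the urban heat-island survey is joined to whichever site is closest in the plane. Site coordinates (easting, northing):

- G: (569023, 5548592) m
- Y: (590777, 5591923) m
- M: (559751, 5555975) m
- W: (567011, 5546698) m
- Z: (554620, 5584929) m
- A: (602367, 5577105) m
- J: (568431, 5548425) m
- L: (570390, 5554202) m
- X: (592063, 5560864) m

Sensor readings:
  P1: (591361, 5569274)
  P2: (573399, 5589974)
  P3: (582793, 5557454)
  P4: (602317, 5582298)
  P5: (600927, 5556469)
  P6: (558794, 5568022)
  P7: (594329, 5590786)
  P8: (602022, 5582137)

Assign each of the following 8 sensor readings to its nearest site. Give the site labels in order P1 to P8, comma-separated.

P1 → X (d²=71220904.00)
P2 → Y (d²=305793485.00)
P3 → X (d²=97561000.00)
P4 → A (d²=26969749.00)
P5 → X (d²=97886521.00)
P6 → M (d²=146046058.00)
P7 → Y (d²=13909473.00)
P8 → A (d²=25440049.00)

X, Y, X, A, X, M, Y, A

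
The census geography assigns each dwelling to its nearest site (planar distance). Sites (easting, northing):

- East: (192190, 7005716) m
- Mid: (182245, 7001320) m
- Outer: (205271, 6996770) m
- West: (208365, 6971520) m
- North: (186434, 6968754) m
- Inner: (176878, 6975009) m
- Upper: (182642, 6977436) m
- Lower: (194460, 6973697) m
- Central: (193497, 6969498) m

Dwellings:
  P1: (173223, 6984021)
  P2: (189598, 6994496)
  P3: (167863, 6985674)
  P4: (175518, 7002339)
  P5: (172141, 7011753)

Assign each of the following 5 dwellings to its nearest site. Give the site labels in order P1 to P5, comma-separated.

Inner, Mid, Inner, Mid, Mid

P1 → Inner (d²=94575169.00)
P2 → Mid (d²=100633585.00)
P3 → Inner (d²=195012450.00)
P4 → Mid (d²=46290890.00)
P5 → Mid (d²=210938305.00)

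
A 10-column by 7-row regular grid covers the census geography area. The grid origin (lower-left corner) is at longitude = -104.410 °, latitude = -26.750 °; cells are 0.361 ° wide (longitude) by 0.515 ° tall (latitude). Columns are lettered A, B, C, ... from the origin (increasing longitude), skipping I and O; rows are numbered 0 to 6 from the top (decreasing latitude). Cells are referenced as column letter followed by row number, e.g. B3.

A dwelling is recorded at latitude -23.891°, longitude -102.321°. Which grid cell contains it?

Column index: ⌊(-102.321 − -104.410) / 0.361⌋ = ⌊5.787⌋ = 5 → column F
Row offset from origin: ⌊(-23.891 − -26.750) / 0.515⌋ = ⌊5.551⌋ = 5 → row 1 (counted from top)

F1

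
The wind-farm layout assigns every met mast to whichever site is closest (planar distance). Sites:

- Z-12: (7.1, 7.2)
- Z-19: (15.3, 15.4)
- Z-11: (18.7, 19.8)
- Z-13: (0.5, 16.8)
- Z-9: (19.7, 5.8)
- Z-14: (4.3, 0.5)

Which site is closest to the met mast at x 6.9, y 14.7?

Squared distances to each site:
Z-12: 56.290; Z-19: 71.050; Z-11: 165.250; Z-13: 45.370; Z-9: 243.050; Z-14: 208.400.
Minimum at Z-13.

Z-13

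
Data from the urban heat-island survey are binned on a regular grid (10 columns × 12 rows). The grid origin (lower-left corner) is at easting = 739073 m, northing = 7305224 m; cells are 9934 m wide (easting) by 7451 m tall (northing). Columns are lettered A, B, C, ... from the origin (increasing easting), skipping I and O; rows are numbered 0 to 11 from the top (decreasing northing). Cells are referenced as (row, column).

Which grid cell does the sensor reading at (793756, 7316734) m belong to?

Column index: ⌊(793756 − 739073) / 9934⌋ = ⌊5.505⌋ = 5 → column F
Row offset from origin: ⌊(7316734 − 7305224) / 7451⌋ = ⌊1.545⌋ = 1 → row 10 (counted from top)

(10, F)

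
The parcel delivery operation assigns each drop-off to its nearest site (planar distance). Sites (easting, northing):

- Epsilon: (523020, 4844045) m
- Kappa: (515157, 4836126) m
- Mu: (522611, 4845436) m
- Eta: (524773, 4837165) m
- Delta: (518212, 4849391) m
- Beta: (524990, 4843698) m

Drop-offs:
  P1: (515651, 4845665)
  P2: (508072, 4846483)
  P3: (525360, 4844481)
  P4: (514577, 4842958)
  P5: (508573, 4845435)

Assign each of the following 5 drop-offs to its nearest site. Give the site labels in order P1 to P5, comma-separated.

Delta, Delta, Beta, Kappa, Delta

P1 → Delta (d²=20441797.00)
P2 → Delta (d²=111276064.00)
P3 → Beta (d²=749989.00)
P4 → Kappa (d²=47012624.00)
P5 → Delta (d²=108560257.00)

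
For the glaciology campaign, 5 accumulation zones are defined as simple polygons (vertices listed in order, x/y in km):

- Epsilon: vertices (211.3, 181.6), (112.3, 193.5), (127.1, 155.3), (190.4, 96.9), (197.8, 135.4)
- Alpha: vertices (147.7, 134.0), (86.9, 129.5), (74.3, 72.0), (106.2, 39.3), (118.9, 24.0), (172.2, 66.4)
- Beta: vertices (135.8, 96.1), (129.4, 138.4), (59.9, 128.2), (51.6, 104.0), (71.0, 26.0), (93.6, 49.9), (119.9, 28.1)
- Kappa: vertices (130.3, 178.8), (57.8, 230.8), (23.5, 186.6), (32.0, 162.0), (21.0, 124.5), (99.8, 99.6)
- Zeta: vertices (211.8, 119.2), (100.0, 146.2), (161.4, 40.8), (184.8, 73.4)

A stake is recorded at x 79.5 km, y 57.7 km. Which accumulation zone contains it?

Beta

Cast a ray rightward from (79.5, 57.7). For each polygon, the edges (by vertex number in listed order) whose endpoints lie on opposite sides of y = 57.7, where each meets that height, and whether that is right or left of the point:
Epsilon: no edge straddles that height → 0 crossings.
Alpha: 3–4 at x≈88.25 (right), 5–6 at x≈161.26 (right) → 2 crossings.
Beta: 4–5 at x≈63.12 (left), 7–1 at x≈126.82 (right) → 1 crossing.
Kappa: no edge straddles that height → 0 crossings.
Zeta: 2–3 at x≈151.56 (right), 3–4 at x≈173.53 (right) → 2 crossings.
Only Beta has an odd count, so the point is inside Beta.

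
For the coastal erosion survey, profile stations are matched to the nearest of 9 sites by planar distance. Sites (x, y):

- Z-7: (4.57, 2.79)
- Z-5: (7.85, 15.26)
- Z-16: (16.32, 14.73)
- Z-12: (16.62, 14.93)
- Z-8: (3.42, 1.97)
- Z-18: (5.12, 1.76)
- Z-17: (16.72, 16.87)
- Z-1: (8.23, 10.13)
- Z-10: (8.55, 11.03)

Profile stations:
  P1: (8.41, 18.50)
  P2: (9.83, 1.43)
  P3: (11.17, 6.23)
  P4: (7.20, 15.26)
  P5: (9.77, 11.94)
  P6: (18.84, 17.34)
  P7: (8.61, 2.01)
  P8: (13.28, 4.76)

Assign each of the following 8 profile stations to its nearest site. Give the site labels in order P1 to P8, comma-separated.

Z-5, Z-18, Z-1, Z-5, Z-10, Z-17, Z-18, Z-1

P1 → Z-5 (d²=10.81)
P2 → Z-18 (d²=22.29)
P3 → Z-1 (d²=23.85)
P4 → Z-5 (d²=0.42)
P5 → Z-10 (d²=2.32)
P6 → Z-17 (d²=4.72)
P7 → Z-18 (d²=12.24)
P8 → Z-1 (d²=54.34)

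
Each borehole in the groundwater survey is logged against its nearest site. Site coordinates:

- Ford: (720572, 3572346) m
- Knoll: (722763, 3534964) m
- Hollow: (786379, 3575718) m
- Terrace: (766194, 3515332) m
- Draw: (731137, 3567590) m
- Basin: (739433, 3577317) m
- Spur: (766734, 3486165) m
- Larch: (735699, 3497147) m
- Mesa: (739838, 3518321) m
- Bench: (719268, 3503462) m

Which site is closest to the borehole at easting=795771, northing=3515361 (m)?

Terrace

Squared distances to each site:
Ford: 8902179826.000; Knoll: 5714445673.000; Hollow: 3731177113.000; Terrace: 874799770.000; Draw: 6905422397.000; Basin: 7012516180.000; Spur: 1695553785.000; Larch: 3940394980.000; Mesa: 3137262089.000; Bench: 5994295210.000.
Minimum at Terrace.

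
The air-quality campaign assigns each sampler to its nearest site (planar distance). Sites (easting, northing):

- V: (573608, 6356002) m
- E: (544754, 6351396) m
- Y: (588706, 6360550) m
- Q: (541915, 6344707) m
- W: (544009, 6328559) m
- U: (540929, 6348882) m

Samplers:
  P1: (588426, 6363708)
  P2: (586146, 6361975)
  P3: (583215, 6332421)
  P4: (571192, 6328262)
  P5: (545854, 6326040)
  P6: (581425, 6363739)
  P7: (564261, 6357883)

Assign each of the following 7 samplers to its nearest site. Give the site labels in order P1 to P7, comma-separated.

Y, Y, V, W, W, Y, V

P1 → Y (d²=10051364.00)
P2 → Y (d²=8584225.00)
P3 → V (d²=648358010.00)
P4 → W (d²=739003698.00)
P5 → W (d²=9749386.00)
P6 → Y (d²=63182682.00)
P7 → V (d²=90904570.00)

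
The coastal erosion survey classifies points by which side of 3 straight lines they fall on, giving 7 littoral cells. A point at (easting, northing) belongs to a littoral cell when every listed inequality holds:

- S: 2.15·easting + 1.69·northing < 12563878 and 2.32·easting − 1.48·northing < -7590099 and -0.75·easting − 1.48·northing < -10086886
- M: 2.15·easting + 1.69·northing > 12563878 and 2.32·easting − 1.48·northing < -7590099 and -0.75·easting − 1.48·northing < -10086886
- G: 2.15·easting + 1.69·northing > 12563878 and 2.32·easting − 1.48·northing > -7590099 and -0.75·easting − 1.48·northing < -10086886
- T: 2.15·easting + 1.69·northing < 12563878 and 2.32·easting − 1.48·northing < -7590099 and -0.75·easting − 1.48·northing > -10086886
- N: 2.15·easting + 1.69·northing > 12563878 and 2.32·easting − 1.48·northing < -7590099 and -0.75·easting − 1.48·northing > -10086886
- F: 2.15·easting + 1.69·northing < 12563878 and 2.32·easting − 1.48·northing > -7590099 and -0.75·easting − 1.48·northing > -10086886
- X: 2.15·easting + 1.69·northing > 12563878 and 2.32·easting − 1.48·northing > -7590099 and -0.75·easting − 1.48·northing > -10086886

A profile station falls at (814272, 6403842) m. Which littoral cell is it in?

2.15·814272 + 1.69·6403842 = 12573177.780, which is > 12563878
2.32·814272 − 1.48·6403842 = -7588575.120, which is > -7590099
-0.75·814272 − 1.48·6403842 = -10088390.160, which is < -10086886
This sign pattern matches G.

G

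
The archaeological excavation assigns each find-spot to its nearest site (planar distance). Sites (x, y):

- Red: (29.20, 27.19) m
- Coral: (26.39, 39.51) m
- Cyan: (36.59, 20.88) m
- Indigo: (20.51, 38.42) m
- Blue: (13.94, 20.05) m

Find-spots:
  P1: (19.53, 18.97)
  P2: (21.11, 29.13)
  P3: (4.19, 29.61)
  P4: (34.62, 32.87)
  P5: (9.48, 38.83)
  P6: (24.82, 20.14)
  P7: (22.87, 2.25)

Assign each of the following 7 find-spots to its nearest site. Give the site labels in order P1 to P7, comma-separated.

P1 → Blue (d²=32.41)
P2 → Red (d²=69.21)
P3 → Blue (d²=186.46)
P4 → Red (d²=61.64)
P5 → Indigo (d²=121.83)
P6 → Red (d²=68.89)
P7 → Blue (d²=396.58)

Blue, Red, Blue, Red, Indigo, Red, Blue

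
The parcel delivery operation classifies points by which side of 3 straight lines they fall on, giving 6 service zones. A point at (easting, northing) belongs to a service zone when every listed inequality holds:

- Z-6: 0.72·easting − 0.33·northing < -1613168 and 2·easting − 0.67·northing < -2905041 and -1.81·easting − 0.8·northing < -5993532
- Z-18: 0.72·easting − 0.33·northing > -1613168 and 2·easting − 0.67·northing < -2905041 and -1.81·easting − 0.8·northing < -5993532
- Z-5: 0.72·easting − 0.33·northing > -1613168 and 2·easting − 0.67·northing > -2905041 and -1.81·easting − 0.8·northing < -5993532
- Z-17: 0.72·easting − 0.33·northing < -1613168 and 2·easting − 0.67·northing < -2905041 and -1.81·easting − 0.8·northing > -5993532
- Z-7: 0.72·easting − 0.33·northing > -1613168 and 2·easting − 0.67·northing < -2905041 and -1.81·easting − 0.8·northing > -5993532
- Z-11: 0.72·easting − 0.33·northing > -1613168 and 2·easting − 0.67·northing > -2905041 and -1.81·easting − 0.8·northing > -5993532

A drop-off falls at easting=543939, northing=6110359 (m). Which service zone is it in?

0.72·543939 − 0.33·6110359 = -1624782.390, which is < -1613168
2·543939 − 0.67·6110359 = -3006062.530, which is < -2905041
-1.81·543939 − 0.8·6110359 = -5872816.790, which is > -5993532
This sign pattern matches Z-17.

Z-17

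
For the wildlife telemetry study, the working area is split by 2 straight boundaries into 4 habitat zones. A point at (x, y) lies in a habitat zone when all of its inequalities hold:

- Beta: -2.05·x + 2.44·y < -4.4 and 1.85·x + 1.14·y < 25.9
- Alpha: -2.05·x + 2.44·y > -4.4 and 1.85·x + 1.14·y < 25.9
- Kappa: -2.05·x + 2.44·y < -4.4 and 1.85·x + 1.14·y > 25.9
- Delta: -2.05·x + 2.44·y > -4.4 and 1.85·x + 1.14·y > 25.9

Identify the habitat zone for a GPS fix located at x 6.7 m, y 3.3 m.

-2.05·6.7 + 2.44·3.3 = -5.683, which is < -4.4
1.85·6.7 + 1.14·3.3 = 16.157, which is < 25.9
This sign pattern matches Beta.

Beta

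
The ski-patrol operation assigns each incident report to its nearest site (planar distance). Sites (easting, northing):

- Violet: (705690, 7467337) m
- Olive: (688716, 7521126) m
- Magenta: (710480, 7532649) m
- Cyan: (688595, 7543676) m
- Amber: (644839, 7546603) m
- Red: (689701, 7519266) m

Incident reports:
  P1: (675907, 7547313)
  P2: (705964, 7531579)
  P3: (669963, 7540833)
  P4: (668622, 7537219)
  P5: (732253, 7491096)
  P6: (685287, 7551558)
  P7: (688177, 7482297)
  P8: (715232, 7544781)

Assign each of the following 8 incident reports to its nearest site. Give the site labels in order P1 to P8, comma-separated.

Cyan, Magenta, Cyan, Cyan, Violet, Cyan, Violet, Magenta

P1 → Cyan (d²=174213113.00)
P2 → Magenta (d²=21539156.00)
P3 → Cyan (d²=355234073.00)
P4 → Cyan (d²=440613578.00)
P5 → Violet (d²=1270083050.00)
P6 → Cyan (d²=73068788.00)
P7 → Violet (d²=530506769.00)
P8 → Magenta (d²=169766928.00)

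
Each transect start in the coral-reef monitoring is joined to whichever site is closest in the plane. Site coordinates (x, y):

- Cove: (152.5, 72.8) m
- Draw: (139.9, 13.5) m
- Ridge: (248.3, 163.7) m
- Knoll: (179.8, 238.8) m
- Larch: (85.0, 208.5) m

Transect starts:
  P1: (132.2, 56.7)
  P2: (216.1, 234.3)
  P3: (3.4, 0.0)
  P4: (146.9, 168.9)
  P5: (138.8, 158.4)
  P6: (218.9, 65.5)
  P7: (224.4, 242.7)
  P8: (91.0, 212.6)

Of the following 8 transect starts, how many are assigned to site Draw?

P1 → Cove
P2 → Knoll
P3 → Draw
P4 → Larch
P5 → Larch
P6 → Cove
P7 → Knoll
P8 → Larch
1 of the 8 goes to Draw.

1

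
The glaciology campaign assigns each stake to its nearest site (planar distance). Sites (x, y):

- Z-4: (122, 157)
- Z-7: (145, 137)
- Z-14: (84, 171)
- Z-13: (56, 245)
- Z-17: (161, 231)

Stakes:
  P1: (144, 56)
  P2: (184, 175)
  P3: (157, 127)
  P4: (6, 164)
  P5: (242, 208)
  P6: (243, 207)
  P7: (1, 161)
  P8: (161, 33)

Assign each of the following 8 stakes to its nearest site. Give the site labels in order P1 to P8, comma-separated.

Z-7, Z-7, Z-7, Z-14, Z-17, Z-17, Z-14, Z-7

P1 → Z-7 (d²=6562.00)
P2 → Z-7 (d²=2965.00)
P3 → Z-7 (d²=244.00)
P4 → Z-14 (d²=6133.00)
P5 → Z-17 (d²=7090.00)
P6 → Z-17 (d²=7300.00)
P7 → Z-14 (d²=6989.00)
P8 → Z-7 (d²=11072.00)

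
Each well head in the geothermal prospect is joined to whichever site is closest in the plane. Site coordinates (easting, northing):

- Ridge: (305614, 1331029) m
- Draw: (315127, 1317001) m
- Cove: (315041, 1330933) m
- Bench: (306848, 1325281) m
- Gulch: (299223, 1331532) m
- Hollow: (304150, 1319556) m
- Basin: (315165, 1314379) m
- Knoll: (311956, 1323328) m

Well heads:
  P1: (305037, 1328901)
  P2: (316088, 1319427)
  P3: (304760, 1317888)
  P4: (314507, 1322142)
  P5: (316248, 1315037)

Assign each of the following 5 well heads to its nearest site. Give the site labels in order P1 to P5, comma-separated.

Ridge, Draw, Hollow, Knoll, Basin

P1 → Ridge (d²=4861313.00)
P2 → Draw (d²=6808997.00)
P3 → Hollow (d²=3154324.00)
P4 → Knoll (d²=7914197.00)
P5 → Basin (d²=1605853.00)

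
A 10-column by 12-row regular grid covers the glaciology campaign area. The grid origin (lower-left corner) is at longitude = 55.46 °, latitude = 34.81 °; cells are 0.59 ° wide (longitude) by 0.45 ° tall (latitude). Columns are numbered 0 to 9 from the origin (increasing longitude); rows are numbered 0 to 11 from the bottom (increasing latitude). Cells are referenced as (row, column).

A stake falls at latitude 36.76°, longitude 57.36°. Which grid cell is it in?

Column index: ⌊(57.36 − 55.46) / 0.59⌋ = ⌊3.220⌋ = 3
Row offset from origin: ⌊(36.76 − 34.81) / 0.45⌋ = ⌊4.333⌋ = 4 → row 4

(4, 3)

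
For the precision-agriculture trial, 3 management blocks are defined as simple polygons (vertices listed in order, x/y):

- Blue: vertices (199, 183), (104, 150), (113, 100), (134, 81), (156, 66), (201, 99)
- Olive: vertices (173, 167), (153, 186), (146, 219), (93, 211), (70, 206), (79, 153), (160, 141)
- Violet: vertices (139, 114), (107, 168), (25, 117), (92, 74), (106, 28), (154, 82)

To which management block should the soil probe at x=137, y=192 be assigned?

Cast a ray rightward from (137, 192). For each polygon, the edges (by vertex number in listed order) whose endpoints lie on opposite sides of y = 192, where each meets that height, and whether that is right or left of the point:
Blue: no edge straddles that height → 0 crossings.
Olive: 2–3 at x≈151.7 (right), 5–6 at x≈72.4 (left) → 1 crossing.
Violet: no edge straddles that height → 0 crossings.
Only Olive has an odd count, so the point is inside Olive.

Olive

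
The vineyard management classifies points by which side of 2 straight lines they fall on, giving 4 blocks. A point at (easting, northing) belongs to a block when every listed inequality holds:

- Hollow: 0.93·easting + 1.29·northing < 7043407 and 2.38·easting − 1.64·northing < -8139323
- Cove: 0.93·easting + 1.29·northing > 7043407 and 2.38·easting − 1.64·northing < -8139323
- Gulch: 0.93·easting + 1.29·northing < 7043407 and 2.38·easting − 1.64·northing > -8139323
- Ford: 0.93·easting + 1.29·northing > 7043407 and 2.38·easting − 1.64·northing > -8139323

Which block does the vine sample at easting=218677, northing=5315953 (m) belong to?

Cove

0.93·218677 + 1.29·5315953 = 7060948.980, which is > 7043407
2.38·218677 − 1.64·5315953 = -8197711.660, which is < -8139323
This sign pattern matches Cove.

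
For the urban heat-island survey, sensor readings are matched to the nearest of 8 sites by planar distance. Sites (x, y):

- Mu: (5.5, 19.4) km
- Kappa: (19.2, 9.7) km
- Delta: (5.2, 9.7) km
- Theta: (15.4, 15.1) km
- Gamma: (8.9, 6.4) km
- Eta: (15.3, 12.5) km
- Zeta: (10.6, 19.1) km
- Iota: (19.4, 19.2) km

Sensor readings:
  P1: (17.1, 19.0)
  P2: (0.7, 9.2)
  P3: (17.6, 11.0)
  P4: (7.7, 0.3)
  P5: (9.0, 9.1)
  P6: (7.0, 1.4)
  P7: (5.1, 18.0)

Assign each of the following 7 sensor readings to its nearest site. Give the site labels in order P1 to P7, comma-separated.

P1 → Iota (d²=5.33)
P2 → Delta (d²=20.50)
P3 → Kappa (d²=4.25)
P4 → Gamma (d²=38.65)
P5 → Gamma (d²=7.30)
P6 → Gamma (d²=28.61)
P7 → Mu (d²=2.12)

Iota, Delta, Kappa, Gamma, Gamma, Gamma, Mu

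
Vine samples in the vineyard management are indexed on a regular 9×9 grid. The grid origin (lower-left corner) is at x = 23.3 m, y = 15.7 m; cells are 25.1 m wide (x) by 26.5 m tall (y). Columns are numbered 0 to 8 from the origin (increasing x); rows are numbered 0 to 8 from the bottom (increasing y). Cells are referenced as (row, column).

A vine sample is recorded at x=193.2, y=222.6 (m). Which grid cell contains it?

(7, 6)

Column index: ⌊(193.2 − 23.3) / 25.1⌋ = ⌊6.769⌋ = 6
Row offset from origin: ⌊(222.6 − 15.7) / 26.5⌋ = ⌊7.808⌋ = 7 → row 7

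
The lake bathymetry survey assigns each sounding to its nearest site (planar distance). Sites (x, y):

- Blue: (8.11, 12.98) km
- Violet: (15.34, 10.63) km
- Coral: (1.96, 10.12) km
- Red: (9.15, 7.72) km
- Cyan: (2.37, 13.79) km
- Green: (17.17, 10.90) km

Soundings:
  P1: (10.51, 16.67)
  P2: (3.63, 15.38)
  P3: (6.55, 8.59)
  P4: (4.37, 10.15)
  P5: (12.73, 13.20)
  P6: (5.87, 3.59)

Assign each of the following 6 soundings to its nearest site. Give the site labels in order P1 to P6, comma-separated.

Blue, Cyan, Red, Coral, Violet, Red

P1 → Blue (d²=19.38)
P2 → Cyan (d²=4.12)
P3 → Red (d²=7.52)
P4 → Coral (d²=5.81)
P5 → Violet (d²=13.42)
P6 → Red (d²=27.82)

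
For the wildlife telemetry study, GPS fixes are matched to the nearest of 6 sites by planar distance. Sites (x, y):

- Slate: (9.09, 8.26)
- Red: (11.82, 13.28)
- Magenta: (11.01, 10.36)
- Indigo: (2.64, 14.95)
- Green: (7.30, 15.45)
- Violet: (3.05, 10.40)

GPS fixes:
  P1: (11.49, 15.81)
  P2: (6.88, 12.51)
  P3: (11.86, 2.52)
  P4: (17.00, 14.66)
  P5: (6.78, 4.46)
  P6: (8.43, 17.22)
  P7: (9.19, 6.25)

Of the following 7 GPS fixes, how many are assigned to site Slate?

P1 → Red
P2 → Green
P3 → Slate
P4 → Red
P5 → Slate
P6 → Green
P7 → Slate
3 of the 7 go to Slate.

3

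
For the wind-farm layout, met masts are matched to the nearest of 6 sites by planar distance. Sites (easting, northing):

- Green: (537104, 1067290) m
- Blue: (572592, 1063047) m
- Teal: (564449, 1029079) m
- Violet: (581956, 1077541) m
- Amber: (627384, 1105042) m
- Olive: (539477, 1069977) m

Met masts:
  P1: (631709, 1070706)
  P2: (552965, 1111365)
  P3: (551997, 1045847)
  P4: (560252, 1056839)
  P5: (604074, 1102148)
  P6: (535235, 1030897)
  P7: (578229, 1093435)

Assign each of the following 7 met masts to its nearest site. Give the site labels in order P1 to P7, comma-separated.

Amber, Olive, Teal, Blue, Amber, Teal, Violet

P1 → Amber (d²=1197666521.00)
P2 → Olive (d²=1894892688.00)
P3 → Teal (d²=436218128.00)
P4 → Blue (d²=190814864.00)
P5 → Amber (d²=551731336.00)
P6 → Teal (d²=856762920.00)
P7 → Violet (d²=266509765.00)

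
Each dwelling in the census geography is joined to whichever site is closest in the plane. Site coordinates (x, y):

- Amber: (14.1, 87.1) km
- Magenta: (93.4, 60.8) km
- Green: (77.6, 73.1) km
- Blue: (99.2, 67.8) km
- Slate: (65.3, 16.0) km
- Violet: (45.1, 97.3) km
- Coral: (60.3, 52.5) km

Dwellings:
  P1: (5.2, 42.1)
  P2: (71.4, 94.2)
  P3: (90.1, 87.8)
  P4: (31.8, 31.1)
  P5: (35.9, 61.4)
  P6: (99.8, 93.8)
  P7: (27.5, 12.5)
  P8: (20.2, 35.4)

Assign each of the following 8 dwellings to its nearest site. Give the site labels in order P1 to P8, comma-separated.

P1 → Amber (d²=2104.21)
P2 → Green (d²=483.65)
P3 → Green (d²=372.34)
P4 → Coral (d²=1270.21)
P5 → Coral (d²=674.57)
P6 → Blue (d²=676.36)
P7 → Slate (d²=1441.09)
P8 → Coral (d²=1900.42)

Amber, Green, Green, Coral, Coral, Blue, Slate, Coral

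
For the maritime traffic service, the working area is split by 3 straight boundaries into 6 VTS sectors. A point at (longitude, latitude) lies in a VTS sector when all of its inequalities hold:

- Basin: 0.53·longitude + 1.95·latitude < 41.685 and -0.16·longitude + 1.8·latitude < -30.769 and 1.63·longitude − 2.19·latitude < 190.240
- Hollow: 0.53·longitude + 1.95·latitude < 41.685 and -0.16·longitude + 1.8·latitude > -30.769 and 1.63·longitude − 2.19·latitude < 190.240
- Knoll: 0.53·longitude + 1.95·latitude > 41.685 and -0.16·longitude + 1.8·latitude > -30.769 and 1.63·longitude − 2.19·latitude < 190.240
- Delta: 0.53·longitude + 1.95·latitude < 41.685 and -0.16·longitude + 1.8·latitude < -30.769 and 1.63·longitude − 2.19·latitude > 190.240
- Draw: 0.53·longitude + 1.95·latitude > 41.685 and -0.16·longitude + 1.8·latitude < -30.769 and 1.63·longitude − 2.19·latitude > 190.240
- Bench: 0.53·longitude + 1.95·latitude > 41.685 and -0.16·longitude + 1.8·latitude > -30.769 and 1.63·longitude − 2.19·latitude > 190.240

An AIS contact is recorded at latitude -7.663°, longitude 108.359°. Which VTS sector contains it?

0.53·108.359 + 1.95·-7.663 = 42.487, which is > 41.685
-0.16·108.359 + 1.8·-7.663 = -31.131, which is < -30.769
1.63·108.359 − 2.19·-7.663 = 193.407, which is > 190.240
This sign pattern matches Draw.

Draw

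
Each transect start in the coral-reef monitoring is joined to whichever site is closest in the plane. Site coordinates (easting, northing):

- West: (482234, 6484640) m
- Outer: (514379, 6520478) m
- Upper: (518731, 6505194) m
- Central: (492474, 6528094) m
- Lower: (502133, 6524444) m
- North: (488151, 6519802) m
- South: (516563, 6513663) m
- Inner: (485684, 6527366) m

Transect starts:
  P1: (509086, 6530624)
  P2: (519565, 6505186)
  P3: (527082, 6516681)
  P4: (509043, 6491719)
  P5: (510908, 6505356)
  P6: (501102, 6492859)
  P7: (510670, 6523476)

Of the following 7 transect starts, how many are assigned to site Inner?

P1 → Lower
P2 → Upper
P3 → South
P4 → Upper
P5 → Upper
P6 → West
P7 → Outer
0 of the 7 go to Inner.

0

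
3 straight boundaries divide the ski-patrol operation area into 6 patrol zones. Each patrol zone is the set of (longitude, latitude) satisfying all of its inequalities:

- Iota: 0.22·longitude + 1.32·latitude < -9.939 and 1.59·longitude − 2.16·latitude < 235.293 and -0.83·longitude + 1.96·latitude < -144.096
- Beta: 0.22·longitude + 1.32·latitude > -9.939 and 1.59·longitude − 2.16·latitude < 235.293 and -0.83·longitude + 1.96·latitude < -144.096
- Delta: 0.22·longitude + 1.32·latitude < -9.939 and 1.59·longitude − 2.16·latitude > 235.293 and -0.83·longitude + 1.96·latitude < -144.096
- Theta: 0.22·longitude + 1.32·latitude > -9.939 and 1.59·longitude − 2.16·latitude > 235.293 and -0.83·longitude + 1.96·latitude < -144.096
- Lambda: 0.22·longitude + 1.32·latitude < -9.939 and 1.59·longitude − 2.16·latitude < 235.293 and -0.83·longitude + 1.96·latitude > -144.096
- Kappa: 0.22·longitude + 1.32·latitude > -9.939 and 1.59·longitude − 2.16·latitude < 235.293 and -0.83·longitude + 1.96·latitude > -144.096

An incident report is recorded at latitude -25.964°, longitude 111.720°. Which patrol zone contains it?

Kappa

0.22·111.720 + 1.32·-25.964 = -9.694, which is > -9.939
1.59·111.720 − 2.16·-25.964 = 233.717, which is < 235.293
-0.83·111.720 + 1.96·-25.964 = -143.617, which is > -144.096
This sign pattern matches Kappa.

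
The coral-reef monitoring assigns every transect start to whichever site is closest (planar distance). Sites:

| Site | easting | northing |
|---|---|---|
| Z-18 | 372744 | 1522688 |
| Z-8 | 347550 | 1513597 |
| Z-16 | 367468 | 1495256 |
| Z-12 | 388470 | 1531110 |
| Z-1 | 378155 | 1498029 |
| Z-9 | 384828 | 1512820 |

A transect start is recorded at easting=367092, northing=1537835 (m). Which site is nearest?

Squared distances to each site:
Z-18: 261376713.000; Z-8: 969370408.000; Z-16: 1813112617.000; Z-12: 502244509.000; Z-1: 1706907605.000; Z-9: 940315921.000.
Minimum at Z-18.

Z-18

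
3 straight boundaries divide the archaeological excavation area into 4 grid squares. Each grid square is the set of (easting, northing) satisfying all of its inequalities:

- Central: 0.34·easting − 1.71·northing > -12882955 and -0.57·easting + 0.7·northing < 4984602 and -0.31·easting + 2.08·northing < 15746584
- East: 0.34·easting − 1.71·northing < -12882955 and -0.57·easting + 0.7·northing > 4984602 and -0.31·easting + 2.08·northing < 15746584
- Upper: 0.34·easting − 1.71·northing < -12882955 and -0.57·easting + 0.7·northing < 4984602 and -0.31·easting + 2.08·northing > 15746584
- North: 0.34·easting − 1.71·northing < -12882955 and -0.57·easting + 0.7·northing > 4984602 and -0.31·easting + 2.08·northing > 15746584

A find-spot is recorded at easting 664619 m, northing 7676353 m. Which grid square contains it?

North

0.34·664619 − 1.71·7676353 = -12900593.170, which is < -12882955
-0.57·664619 + 0.7·7676353 = 4994614.270, which is > 4984602
-0.31·664619 + 2.08·7676353 = 15760782.350, which is > 15746584
This sign pattern matches North.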